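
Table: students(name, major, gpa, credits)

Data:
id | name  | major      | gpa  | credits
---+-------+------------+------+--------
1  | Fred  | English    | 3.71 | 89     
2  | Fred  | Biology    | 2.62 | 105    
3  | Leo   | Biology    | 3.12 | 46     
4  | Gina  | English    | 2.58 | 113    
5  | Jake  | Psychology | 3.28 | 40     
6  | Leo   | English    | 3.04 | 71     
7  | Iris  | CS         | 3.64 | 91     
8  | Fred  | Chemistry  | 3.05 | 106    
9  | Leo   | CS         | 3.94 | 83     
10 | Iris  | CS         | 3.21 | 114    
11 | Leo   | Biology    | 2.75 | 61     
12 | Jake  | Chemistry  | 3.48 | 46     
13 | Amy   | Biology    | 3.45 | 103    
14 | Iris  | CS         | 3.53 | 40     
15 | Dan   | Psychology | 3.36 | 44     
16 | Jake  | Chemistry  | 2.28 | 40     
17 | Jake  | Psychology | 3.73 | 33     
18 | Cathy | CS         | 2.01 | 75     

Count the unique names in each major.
SELECT major, COUNT(DISTINCT name)
FROM students
GROUP BY major

Result:
  Biology: 3 distinct
  CS: 3 distinct
  Chemistry: 2 distinct
  English: 3 distinct
  Psychology: 2 distinct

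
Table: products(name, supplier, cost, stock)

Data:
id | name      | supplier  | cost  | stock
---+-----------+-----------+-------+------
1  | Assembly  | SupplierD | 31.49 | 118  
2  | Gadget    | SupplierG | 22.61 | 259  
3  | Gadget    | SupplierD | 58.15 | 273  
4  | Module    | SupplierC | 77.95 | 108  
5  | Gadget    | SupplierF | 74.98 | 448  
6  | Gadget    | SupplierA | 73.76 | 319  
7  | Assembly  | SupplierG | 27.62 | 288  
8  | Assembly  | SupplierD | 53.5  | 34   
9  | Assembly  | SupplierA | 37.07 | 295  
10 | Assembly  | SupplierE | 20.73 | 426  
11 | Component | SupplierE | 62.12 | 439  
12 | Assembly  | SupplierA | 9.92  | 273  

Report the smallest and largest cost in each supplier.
SELECT supplier, MIN(cost), MAX(cost)
FROM products
GROUP BY supplier

Result:
  SupplierA: min=9.92, max=73.76
  SupplierC: min=77.95, max=77.95
  SupplierD: min=31.49, max=58.15
  SupplierE: min=20.73, max=62.12
  SupplierF: min=74.98, max=74.98
  SupplierG: min=22.61, max=27.62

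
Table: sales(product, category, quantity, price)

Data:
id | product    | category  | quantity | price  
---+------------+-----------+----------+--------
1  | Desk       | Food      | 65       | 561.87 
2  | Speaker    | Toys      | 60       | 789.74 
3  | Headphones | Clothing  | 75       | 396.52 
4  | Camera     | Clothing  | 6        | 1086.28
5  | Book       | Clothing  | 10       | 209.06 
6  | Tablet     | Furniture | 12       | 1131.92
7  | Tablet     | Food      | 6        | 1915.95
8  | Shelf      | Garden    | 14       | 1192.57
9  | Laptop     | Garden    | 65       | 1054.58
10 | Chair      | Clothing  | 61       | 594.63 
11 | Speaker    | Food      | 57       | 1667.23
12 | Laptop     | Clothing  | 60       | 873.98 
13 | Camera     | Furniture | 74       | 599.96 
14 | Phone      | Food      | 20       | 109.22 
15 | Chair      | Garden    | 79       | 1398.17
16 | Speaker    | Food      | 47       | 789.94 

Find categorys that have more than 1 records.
SELECT category, COUNT(*) as cnt
FROM sales
GROUP BY category
HAVING COUNT(*) > 1

Result:
  Clothing: 5
  Food: 5
  Furniture: 2
  Garden: 3

Note: HAVING filters groups after aggregation, WHERE filters rows before.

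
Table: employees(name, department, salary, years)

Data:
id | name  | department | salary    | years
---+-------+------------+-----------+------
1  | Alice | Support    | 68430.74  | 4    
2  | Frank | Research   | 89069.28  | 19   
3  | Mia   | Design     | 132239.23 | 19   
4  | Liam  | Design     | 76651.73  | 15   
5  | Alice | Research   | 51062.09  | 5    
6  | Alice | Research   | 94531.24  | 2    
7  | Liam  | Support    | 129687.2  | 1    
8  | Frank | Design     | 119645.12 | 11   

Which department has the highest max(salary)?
SELECT department, MAX(salary) as val
FROM employees
GROUP BY department
ORDER BY val DESC
LIMIT 1

Result: Design with max(salary) = 132239.23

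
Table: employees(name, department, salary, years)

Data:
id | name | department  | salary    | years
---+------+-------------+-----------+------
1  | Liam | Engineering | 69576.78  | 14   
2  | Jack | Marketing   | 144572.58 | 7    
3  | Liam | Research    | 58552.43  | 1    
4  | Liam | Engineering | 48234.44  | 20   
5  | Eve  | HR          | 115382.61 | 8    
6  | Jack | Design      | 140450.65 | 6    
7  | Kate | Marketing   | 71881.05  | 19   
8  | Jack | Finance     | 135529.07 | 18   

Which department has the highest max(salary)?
SELECT department, MAX(salary) as val
FROM employees
GROUP BY department
ORDER BY val DESC
LIMIT 1

Result: Marketing with max(salary) = 144572.58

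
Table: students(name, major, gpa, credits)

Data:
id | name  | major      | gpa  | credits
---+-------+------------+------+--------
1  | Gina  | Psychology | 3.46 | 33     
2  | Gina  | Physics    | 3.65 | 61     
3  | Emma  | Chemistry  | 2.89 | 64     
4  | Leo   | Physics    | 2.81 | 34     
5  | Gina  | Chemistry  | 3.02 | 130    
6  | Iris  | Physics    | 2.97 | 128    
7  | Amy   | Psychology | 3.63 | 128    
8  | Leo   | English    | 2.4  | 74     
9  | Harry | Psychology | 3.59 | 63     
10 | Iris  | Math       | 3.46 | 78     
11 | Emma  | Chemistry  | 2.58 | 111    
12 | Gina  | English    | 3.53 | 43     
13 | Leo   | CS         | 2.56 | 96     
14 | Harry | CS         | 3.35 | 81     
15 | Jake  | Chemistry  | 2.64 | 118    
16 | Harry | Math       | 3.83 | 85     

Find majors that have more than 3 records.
SELECT major, COUNT(*) as cnt
FROM students
GROUP BY major
HAVING COUNT(*) > 3

Result:
  Chemistry: 4

Note: HAVING filters groups after aggregation, WHERE filters rows before.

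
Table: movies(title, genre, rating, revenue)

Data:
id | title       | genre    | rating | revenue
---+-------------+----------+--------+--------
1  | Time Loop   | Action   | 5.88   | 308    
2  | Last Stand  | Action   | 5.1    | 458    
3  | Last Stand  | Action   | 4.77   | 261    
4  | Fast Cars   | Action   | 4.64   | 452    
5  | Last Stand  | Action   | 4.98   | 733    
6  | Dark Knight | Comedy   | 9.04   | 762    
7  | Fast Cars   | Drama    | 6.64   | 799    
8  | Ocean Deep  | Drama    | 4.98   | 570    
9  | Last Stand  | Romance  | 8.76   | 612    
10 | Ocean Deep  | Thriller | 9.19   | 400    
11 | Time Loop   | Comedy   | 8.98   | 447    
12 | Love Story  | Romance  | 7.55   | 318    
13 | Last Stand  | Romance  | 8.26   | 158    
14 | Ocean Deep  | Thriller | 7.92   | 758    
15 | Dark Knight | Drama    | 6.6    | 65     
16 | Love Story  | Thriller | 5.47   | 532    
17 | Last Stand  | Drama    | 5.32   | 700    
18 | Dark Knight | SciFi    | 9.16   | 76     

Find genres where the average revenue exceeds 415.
SELECT genre, AVG(revenue)
FROM movies
GROUP BY genre
HAVING AVG(revenue) > 415

Result:
  Action: avg=442.40
  Comedy: avg=604.50
  Drama: avg=533.50
  Thriller: avg=563.33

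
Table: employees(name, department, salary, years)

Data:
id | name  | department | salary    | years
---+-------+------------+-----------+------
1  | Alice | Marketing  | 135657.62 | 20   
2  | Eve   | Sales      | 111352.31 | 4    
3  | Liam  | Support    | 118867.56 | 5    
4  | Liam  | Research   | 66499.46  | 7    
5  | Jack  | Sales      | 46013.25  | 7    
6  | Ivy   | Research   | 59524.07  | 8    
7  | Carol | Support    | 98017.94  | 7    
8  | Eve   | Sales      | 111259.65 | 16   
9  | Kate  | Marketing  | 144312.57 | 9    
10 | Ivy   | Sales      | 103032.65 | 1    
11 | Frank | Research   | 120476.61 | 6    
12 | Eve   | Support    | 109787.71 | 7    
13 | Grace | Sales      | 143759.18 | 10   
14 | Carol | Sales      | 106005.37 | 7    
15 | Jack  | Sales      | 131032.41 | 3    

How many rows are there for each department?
SELECT department, COUNT(*) as count
FROM employees
GROUP BY department

Result:
  Marketing: 2
  Research: 3
  Sales: 7
  Support: 3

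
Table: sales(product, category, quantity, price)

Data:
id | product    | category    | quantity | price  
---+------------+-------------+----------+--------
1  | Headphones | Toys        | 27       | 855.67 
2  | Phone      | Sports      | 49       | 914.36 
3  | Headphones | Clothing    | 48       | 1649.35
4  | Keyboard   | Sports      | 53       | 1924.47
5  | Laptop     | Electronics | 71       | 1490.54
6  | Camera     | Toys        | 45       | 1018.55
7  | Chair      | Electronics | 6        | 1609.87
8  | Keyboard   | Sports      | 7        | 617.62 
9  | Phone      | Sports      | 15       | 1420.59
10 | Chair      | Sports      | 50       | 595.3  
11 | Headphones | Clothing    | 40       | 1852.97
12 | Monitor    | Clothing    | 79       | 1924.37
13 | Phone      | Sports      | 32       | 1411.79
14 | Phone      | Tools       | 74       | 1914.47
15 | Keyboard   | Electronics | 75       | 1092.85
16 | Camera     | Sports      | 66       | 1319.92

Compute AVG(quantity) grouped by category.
SELECT category, AVG(quantity) as result
FROM sales
GROUP BY category

Result:
  Clothing: 55.67
  Electronics: 50.67
  Sports: 38.86
  Tools: 74.00
  Toys: 36.00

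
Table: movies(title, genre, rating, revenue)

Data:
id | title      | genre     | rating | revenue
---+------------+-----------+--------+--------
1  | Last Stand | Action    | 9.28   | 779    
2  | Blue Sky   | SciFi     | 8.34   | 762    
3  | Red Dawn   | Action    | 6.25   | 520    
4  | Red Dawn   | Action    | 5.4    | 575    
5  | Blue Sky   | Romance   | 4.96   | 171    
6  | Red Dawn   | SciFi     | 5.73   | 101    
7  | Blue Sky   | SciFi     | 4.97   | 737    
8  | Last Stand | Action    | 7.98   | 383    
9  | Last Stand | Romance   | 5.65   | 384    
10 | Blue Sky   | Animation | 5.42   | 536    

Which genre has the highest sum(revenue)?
SELECT genre, SUM(revenue) as val
FROM movies
GROUP BY genre
ORDER BY val DESC
LIMIT 1

Result: Action with sum(revenue) = 2257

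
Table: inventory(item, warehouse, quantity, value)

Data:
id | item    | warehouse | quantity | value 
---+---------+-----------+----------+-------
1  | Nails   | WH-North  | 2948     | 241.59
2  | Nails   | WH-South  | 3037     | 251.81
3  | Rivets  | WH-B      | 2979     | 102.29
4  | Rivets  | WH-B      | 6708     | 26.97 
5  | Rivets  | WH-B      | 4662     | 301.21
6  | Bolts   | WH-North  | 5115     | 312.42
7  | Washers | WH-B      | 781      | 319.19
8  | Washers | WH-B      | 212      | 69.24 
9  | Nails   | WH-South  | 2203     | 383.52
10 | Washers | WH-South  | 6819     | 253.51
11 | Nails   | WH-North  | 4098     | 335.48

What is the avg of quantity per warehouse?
SELECT warehouse, AVG(quantity) as result
FROM inventory
GROUP BY warehouse

Result:
  WH-B: 3068.40
  WH-North: 4053.67
  WH-South: 4019.67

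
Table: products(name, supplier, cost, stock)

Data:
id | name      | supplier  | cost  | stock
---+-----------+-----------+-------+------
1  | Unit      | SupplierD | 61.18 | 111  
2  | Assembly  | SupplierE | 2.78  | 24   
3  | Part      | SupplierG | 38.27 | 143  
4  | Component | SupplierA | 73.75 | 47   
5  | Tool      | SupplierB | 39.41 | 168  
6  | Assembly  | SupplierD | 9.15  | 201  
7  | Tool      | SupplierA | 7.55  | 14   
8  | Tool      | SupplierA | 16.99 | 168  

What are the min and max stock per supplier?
SELECT supplier, MIN(stock), MAX(stock)
FROM products
GROUP BY supplier

Result:
  SupplierA: min=14, max=168
  SupplierB: min=168, max=168
  SupplierD: min=111, max=201
  SupplierE: min=24, max=24
  SupplierG: min=143, max=143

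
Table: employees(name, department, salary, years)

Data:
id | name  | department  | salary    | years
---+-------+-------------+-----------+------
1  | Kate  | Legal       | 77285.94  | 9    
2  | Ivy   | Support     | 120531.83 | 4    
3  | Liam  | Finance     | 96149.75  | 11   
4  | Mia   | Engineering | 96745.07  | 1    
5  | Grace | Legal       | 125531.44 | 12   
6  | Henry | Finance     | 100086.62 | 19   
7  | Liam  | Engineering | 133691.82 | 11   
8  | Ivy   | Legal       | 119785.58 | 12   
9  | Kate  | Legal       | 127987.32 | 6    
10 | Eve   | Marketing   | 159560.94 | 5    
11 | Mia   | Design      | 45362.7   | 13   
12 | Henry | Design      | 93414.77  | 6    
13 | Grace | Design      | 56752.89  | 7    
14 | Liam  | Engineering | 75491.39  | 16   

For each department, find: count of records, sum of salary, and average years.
SELECT department,
       COUNT(*) as cnt,
       SUM(salary) as total_salary,
       AVG(years) as avg_years
FROM employees
GROUP BY department

Result:
  Design: 3 records, 195530.36 total salary, 8.67 avg years
  Engineering: 3 records, 305928.28 total salary, 9.33 avg years
  Finance: 2 records, 196236.37 total salary, 15.00 avg years
  Legal: 4 records, 450590.28 total salary, 9.75 avg years
  Marketing: 1 records, 159560.94 total salary, 5.00 avg years
  Support: 1 records, 120531.83 total salary, 4.00 avg years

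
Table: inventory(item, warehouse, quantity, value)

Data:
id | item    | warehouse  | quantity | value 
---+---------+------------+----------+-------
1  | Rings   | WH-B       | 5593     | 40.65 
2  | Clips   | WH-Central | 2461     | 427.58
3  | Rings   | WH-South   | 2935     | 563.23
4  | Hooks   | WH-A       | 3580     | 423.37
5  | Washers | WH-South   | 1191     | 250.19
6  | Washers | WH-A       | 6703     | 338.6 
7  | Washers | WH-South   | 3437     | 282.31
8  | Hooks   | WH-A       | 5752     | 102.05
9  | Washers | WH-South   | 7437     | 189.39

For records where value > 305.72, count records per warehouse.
SELECT warehouse, COUNT(*)
FROM inventory
WHERE value > 305.72
GROUP BY warehouse

Note: WHERE filters rows before grouping.

Result:
  WH-A: 2
  WH-Central: 1
  WH-South: 1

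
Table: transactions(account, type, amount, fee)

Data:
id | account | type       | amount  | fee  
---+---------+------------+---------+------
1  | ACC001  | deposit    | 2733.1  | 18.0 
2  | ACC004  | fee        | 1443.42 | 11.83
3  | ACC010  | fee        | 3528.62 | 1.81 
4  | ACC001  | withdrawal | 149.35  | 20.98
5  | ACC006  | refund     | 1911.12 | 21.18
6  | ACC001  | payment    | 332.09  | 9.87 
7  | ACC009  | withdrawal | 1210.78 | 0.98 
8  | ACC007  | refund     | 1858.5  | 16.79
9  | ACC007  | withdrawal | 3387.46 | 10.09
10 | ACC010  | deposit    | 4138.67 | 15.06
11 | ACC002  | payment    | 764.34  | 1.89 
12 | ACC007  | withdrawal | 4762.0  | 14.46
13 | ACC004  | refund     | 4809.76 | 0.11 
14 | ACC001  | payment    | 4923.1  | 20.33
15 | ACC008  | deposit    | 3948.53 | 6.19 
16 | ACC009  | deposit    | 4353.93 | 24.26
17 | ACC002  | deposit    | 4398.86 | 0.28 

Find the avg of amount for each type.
SELECT type, AVG(amount) as result
FROM transactions
GROUP BY type

Result:
  deposit: 3914.62
  fee: 2486.02
  payment: 2006.51
  refund: 2859.79
  withdrawal: 2377.40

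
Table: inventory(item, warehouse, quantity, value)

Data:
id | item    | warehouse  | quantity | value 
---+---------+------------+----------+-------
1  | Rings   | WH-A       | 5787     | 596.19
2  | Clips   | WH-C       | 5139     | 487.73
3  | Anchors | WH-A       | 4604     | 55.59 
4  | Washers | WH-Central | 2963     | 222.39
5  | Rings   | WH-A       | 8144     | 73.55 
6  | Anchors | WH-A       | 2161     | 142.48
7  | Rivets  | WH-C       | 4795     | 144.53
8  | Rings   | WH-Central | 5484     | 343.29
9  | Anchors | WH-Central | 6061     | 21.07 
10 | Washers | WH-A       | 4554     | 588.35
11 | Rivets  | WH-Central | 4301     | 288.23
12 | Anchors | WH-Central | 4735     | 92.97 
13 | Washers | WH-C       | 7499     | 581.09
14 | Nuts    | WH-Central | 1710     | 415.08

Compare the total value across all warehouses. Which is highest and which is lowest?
SELECT warehouse, SUM(value)
FROM inventory
GROUP BY warehouse
ORDER BY SUM(value)

All groups:
  WH-C: 1213.35
  WH-Central: 1383.03
  WH-A: 1456.16

Highest: WH-A (1456.16)
Lowest: WH-C (1213.35)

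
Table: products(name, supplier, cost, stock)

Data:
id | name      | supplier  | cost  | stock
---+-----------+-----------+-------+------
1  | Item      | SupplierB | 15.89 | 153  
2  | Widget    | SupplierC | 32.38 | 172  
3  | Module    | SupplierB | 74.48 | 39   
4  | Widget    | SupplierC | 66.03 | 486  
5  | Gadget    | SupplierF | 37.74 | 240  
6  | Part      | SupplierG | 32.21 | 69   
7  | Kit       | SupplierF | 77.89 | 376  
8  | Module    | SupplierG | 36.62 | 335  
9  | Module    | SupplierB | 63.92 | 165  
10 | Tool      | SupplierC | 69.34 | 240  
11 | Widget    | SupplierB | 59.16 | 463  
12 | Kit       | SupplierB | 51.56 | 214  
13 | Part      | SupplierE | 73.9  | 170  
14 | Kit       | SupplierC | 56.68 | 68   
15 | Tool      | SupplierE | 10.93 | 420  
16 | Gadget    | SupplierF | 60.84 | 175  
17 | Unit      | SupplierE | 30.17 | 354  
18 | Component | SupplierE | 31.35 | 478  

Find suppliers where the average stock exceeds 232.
SELECT supplier, AVG(stock)
FROM products
GROUP BY supplier
HAVING AVG(stock) > 232

Result:
  SupplierC: avg=241.50
  SupplierE: avg=355.50
  SupplierF: avg=263.67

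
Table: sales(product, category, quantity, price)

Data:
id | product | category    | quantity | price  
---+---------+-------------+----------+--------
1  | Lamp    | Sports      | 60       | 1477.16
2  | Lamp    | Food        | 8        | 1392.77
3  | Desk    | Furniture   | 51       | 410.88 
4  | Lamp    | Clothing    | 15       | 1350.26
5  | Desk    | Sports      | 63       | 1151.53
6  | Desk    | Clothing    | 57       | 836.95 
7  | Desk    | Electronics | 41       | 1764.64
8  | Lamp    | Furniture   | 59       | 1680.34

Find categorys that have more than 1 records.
SELECT category, COUNT(*) as cnt
FROM sales
GROUP BY category
HAVING COUNT(*) > 1

Result:
  Clothing: 2
  Furniture: 2
  Sports: 2

Note: HAVING filters groups after aggregation, WHERE filters rows before.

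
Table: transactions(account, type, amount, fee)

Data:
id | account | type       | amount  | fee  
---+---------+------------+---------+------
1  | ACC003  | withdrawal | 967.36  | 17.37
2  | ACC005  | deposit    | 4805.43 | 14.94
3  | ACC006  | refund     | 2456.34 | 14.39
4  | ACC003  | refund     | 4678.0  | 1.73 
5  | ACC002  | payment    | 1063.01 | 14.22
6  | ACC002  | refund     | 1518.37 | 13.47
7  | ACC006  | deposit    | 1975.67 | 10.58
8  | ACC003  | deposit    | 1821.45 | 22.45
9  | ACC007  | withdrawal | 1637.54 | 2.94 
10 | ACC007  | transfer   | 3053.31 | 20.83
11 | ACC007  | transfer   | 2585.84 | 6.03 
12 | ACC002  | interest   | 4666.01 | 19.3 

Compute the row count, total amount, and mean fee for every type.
SELECT type,
       COUNT(*) as cnt,
       SUM(amount) as total_amount,
       AVG(fee) as avg_fee
FROM transactions
GROUP BY type

Result:
  deposit: 3 records, 8602.55 total amount, 15.99 avg fee
  interest: 1 records, 4666.01 total amount, 19.30 avg fee
  payment: 1 records, 1063.01 total amount, 14.22 avg fee
  refund: 3 records, 8652.71 total amount, 9.86 avg fee
  transfer: 2 records, 5639.15 total amount, 13.43 avg fee
  withdrawal: 2 records, 2604.90 total amount, 10.16 avg fee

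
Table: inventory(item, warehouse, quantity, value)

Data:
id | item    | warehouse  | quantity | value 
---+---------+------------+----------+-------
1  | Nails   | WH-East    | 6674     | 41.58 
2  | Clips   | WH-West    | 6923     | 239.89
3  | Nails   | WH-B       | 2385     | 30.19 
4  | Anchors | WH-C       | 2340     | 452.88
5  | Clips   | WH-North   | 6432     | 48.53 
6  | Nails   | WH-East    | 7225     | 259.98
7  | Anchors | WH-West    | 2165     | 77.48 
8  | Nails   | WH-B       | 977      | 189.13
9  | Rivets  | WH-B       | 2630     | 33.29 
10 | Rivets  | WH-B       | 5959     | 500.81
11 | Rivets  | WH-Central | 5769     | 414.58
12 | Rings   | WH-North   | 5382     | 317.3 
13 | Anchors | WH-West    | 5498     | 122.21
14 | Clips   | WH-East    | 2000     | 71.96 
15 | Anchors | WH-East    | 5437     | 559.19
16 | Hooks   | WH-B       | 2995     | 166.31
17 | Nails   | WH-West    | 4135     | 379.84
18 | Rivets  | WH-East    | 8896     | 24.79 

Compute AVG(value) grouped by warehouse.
SELECT warehouse, AVG(value) as result
FROM inventory
GROUP BY warehouse

Result:
  WH-B: 183.95
  WH-C: 452.88
  WH-Central: 414.58
  WH-East: 191.50
  WH-North: 182.92
  WH-West: 204.86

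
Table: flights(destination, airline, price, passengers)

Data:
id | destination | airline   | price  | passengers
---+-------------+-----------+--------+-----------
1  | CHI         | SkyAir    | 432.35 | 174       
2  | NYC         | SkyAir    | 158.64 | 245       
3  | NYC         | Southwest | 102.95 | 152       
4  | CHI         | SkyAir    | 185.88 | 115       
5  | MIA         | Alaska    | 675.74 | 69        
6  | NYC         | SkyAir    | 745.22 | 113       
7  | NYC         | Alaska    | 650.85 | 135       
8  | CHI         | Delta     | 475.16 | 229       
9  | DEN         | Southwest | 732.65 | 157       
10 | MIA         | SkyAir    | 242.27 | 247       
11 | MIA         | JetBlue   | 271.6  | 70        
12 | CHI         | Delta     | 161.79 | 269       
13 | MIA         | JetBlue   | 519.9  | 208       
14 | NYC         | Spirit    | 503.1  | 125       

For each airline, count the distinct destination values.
SELECT airline, COUNT(DISTINCT destination)
FROM flights
GROUP BY airline

Result:
  Alaska: 2 distinct
  Delta: 1 distinct
  JetBlue: 1 distinct
  SkyAir: 3 distinct
  Southwest: 2 distinct
  Spirit: 1 distinct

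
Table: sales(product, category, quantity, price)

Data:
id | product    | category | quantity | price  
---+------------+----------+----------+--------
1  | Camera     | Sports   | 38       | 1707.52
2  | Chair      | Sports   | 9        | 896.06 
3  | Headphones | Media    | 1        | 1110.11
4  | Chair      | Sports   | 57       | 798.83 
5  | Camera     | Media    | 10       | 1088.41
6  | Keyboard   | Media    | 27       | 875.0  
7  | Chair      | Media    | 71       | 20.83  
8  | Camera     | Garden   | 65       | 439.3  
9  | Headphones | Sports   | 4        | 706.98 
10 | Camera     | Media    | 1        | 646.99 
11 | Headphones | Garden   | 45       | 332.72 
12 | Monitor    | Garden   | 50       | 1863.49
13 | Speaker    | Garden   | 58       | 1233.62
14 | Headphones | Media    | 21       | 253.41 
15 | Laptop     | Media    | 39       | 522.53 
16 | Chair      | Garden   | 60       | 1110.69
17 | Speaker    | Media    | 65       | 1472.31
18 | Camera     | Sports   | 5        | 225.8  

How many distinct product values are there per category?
SELECT category, COUNT(DISTINCT product)
FROM sales
GROUP BY category

Result:
  Garden: 5 distinct
  Media: 6 distinct
  Sports: 3 distinct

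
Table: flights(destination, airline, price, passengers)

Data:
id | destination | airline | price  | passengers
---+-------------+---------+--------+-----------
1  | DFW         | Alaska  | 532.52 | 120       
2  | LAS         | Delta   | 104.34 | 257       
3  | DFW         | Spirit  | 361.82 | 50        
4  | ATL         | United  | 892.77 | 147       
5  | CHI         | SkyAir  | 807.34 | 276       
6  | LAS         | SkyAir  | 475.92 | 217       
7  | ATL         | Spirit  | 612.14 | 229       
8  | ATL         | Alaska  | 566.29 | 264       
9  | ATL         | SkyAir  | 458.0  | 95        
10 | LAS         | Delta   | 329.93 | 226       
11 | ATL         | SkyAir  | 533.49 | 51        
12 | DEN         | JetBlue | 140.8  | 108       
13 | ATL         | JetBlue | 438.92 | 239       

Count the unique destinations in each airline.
SELECT airline, COUNT(DISTINCT destination)
FROM flights
GROUP BY airline

Result:
  Alaska: 2 distinct
  Delta: 1 distinct
  JetBlue: 2 distinct
  SkyAir: 3 distinct
  Spirit: 2 distinct
  United: 1 distinct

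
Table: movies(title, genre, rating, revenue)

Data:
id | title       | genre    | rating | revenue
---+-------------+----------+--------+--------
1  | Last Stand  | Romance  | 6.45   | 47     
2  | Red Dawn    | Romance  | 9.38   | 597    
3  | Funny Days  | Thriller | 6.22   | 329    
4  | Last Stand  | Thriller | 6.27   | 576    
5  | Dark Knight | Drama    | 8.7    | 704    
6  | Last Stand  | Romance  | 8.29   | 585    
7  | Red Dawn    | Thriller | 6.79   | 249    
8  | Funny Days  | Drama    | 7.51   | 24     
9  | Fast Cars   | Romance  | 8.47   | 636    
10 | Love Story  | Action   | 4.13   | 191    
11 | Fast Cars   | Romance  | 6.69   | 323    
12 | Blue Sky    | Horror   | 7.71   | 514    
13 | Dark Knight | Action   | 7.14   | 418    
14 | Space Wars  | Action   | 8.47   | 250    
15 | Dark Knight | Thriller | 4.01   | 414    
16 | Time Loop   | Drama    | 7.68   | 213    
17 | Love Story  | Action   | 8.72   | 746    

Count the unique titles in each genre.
SELECT genre, COUNT(DISTINCT title)
FROM movies
GROUP BY genre

Result:
  Action: 3 distinct
  Drama: 3 distinct
  Horror: 1 distinct
  Romance: 3 distinct
  Thriller: 4 distinct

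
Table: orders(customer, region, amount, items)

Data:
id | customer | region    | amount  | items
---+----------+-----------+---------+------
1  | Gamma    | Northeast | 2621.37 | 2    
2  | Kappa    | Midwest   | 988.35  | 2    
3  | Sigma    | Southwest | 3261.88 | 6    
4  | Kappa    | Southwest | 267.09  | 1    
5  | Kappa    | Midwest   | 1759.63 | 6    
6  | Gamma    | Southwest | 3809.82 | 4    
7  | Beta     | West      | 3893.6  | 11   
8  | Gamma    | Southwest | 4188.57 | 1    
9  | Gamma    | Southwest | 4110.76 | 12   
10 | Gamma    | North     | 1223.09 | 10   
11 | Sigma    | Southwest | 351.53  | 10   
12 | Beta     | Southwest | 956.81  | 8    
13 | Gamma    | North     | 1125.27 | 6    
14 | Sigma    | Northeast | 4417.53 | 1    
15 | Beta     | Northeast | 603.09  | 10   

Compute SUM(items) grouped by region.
SELECT region, SUM(items) as result
FROM orders
GROUP BY region

Result:
  Midwest: 8
  North: 16
  Northeast: 13
  Southwest: 42
  West: 11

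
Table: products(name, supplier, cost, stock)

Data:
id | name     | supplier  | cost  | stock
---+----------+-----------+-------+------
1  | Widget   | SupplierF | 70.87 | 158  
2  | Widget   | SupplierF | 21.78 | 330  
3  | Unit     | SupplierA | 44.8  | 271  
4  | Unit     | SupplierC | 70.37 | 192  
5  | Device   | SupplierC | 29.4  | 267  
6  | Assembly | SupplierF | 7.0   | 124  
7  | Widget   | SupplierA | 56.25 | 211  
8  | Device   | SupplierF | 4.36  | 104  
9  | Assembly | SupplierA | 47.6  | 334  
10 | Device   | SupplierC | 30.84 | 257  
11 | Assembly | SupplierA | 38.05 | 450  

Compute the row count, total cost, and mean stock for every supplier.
SELECT supplier,
       COUNT(*) as cnt,
       SUM(cost) as total_cost,
       AVG(stock) as avg_stock
FROM products
GROUP BY supplier

Result:
  SupplierA: 4 records, 186.70 total cost, 316.50 avg stock
  SupplierC: 3 records, 130.61 total cost, 238.67 avg stock
  SupplierF: 4 records, 104.01 total cost, 179.00 avg stock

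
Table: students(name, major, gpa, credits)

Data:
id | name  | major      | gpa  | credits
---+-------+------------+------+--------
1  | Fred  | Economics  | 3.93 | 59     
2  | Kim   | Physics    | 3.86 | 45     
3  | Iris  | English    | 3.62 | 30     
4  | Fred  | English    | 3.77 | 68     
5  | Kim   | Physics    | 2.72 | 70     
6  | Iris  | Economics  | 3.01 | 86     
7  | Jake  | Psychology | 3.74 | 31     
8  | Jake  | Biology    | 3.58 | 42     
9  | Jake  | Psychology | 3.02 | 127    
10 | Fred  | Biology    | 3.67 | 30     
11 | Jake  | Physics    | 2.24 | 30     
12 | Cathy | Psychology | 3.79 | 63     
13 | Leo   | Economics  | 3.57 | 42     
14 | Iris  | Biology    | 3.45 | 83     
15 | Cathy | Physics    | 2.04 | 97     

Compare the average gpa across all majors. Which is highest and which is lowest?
SELECT major, AVG(gpa)
FROM students
GROUP BY major
ORDER BY AVG(gpa)

All groups:
  Physics: 2.72
  Economics: 3.50
  Psychology: 3.52
  Biology: 3.57
  English: 3.70

Highest: English (3.70)
Lowest: Physics (2.72)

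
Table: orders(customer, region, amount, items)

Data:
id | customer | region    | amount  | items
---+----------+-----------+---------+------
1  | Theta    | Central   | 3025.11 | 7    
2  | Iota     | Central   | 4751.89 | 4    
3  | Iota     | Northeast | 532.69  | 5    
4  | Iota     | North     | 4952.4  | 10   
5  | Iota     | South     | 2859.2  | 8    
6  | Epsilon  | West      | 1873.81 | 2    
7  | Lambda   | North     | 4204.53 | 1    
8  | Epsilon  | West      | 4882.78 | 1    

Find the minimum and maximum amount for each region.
SELECT region, MIN(amount), MAX(amount)
FROM orders
GROUP BY region

Result:
  Central: min=3025.11, max=4751.89
  North: min=4204.53, max=4952.40
  Northeast: min=532.69, max=532.69
  South: min=2859.20, max=2859.20
  West: min=1873.81, max=4882.78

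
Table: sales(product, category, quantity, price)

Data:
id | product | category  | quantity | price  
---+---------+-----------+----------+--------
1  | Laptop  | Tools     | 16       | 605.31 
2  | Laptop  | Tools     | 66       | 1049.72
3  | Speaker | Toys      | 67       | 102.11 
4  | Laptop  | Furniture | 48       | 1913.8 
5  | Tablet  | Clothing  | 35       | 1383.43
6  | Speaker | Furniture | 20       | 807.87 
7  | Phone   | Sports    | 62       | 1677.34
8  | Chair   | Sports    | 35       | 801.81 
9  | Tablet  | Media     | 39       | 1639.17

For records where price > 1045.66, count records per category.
SELECT category, COUNT(*)
FROM sales
WHERE price > 1045.66
GROUP BY category

Note: WHERE filters rows before grouping.

Result:
  Clothing: 1
  Furniture: 1
  Media: 1
  Sports: 1
  Tools: 1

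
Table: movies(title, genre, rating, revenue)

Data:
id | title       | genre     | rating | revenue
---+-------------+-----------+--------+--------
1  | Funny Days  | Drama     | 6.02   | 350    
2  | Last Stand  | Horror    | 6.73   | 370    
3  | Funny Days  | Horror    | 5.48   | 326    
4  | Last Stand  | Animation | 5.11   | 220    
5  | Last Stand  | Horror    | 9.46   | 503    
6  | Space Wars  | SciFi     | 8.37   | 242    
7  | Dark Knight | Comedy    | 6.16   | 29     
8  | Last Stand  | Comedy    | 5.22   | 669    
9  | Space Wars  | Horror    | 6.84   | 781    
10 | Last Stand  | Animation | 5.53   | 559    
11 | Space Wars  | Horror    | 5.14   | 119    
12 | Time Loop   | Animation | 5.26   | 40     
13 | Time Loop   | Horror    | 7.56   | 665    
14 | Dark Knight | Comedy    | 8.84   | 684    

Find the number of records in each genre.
SELECT genre, COUNT(*) as count
FROM movies
GROUP BY genre

Result:
  Animation: 3
  Comedy: 3
  Drama: 1
  Horror: 6
  SciFi: 1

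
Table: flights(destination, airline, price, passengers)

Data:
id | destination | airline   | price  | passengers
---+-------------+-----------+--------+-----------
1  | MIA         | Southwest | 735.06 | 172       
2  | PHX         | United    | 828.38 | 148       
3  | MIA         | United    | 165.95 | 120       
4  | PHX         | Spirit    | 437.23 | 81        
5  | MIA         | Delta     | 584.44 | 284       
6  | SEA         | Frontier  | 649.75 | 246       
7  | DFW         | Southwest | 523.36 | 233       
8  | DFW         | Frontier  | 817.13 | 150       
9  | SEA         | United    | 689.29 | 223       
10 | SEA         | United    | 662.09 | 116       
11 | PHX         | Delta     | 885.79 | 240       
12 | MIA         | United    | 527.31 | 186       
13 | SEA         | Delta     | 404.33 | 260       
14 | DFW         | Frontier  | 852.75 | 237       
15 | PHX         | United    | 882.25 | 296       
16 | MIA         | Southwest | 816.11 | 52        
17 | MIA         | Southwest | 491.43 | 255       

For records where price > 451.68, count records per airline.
SELECT airline, COUNT(*)
FROM flights
WHERE price > 451.68
GROUP BY airline

Note: WHERE filters rows before grouping.

Result:
  Delta: 2
  Frontier: 3
  Southwest: 4
  United: 5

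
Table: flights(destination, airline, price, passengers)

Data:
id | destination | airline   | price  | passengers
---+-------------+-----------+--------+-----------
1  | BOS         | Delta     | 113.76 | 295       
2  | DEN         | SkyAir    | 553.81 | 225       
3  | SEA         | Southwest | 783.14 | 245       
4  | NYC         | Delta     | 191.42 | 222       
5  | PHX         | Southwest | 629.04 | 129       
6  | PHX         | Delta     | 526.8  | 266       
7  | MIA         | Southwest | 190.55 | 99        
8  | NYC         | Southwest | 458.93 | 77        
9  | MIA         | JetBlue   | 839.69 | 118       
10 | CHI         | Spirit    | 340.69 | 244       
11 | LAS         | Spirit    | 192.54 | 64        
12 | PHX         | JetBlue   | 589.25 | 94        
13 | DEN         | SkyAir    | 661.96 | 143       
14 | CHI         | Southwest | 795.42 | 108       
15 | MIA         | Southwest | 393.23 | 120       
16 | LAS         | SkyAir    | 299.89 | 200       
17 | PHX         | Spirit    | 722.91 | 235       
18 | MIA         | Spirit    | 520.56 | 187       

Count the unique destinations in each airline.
SELECT airline, COUNT(DISTINCT destination)
FROM flights
GROUP BY airline

Result:
  Delta: 3 distinct
  JetBlue: 2 distinct
  SkyAir: 2 distinct
  Southwest: 5 distinct
  Spirit: 4 distinct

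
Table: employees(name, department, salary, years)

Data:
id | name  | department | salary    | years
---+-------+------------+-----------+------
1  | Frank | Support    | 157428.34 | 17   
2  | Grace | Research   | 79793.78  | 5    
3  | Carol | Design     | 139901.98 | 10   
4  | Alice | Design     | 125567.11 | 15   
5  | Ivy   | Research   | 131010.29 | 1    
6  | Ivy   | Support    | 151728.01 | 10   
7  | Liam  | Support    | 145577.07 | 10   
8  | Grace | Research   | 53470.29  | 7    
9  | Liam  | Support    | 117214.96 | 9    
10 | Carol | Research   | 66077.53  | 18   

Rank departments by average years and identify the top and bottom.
SELECT department, AVG(years)
FROM employees
GROUP BY department
ORDER BY AVG(years)

All groups:
  Research: 7.75
  Support: 11.50
  Design: 12.50

Highest: Design (12.50)
Lowest: Research (7.75)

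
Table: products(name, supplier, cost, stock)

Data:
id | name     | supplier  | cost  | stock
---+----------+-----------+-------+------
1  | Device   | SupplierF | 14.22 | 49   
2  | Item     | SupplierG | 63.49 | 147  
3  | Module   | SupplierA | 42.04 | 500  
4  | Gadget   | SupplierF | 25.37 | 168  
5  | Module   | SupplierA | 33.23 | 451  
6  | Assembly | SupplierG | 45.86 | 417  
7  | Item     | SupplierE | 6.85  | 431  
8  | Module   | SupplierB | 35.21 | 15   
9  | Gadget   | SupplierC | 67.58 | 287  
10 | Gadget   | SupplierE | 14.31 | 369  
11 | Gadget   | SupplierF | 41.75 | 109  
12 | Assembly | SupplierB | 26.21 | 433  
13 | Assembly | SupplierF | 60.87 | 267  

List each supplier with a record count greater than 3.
SELECT supplier, COUNT(*) as cnt
FROM products
GROUP BY supplier
HAVING COUNT(*) > 3

Result:
  SupplierF: 4

Note: HAVING filters groups after aggregation, WHERE filters rows before.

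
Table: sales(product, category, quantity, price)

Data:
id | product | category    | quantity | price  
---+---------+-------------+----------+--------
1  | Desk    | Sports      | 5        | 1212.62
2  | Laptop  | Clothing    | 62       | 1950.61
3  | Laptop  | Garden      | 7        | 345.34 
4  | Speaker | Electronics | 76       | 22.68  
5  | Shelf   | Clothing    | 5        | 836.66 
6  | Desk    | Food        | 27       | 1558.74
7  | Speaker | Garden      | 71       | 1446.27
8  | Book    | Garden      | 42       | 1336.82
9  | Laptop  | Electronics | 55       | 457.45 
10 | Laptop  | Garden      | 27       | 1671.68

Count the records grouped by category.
SELECT category, COUNT(*) as count
FROM sales
GROUP BY category

Result:
  Clothing: 2
  Electronics: 2
  Food: 1
  Garden: 4
  Sports: 1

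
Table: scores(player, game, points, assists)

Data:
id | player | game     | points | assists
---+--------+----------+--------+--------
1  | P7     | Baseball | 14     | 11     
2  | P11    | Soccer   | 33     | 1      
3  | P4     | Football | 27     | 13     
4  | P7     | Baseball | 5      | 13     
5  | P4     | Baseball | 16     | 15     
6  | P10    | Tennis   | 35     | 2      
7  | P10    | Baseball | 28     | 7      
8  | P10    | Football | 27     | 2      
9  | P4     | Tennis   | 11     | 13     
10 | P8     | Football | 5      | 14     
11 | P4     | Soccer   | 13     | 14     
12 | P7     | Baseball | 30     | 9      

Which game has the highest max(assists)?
SELECT game, MAX(assists) as val
FROM scores
GROUP BY game
ORDER BY val DESC
LIMIT 1

Result: Baseball with max(assists) = 15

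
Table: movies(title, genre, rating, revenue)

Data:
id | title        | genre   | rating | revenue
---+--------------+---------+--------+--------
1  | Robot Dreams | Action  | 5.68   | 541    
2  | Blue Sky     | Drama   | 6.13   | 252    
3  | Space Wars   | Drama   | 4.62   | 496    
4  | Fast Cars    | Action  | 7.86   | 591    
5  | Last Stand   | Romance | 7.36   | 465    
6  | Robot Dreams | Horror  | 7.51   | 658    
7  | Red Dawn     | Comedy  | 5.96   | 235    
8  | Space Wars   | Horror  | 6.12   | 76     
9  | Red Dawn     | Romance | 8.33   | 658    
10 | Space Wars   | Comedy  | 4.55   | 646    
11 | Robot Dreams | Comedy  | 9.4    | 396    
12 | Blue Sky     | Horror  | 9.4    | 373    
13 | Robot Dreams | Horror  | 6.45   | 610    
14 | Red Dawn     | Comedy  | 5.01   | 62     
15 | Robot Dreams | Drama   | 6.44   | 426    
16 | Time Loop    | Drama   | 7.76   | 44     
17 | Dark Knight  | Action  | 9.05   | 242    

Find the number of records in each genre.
SELECT genre, COUNT(*) as count
FROM movies
GROUP BY genre

Result:
  Action: 3
  Comedy: 4
  Drama: 4
  Horror: 4
  Romance: 2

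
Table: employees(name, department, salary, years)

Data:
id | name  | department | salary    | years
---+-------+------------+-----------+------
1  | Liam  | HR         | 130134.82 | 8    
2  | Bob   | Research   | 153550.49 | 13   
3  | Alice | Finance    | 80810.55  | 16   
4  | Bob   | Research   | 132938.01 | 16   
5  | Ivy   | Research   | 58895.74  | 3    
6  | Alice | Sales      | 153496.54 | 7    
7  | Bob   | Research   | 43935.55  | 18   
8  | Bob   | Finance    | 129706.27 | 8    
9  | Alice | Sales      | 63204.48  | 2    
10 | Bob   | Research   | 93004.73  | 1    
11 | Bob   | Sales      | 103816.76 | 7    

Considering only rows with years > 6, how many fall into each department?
SELECT department, COUNT(*)
FROM employees
WHERE years > 6
GROUP BY department

Note: WHERE filters rows before grouping.

Result:
  Finance: 2
  HR: 1
  Research: 3
  Sales: 2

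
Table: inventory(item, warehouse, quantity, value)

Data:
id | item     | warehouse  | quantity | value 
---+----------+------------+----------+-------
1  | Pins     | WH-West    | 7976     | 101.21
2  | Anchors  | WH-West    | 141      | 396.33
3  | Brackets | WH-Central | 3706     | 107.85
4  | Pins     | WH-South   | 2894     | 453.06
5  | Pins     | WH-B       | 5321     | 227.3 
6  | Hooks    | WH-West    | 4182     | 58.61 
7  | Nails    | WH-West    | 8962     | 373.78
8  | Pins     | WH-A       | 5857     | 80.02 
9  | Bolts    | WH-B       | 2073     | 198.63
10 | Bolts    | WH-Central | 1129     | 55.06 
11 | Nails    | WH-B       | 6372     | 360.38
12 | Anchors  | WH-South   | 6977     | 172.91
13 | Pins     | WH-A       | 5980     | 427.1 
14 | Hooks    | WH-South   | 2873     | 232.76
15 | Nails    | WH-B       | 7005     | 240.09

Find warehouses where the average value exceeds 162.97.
SELECT warehouse, AVG(value)
FROM inventory
GROUP BY warehouse
HAVING AVG(value) > 162.97

Result:
  WH-A: avg=253.56
  WH-B: avg=256.60
  WH-South: avg=286.24
  WH-West: avg=232.48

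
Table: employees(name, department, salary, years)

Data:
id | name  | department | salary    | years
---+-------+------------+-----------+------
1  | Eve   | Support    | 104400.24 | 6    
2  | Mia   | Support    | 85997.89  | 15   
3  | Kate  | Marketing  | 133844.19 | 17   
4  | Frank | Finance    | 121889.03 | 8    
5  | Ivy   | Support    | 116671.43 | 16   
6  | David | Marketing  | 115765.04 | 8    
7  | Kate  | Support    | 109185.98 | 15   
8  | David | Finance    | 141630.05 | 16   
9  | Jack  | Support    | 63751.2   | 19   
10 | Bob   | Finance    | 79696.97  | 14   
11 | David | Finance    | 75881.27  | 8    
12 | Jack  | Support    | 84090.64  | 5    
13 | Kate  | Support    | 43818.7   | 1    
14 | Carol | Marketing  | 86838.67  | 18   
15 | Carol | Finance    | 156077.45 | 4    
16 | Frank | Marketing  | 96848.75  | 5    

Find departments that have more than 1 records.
SELECT department, COUNT(*) as cnt
FROM employees
GROUP BY department
HAVING COUNT(*) > 1

Result:
  Finance: 5
  Marketing: 4
  Support: 7

Note: HAVING filters groups after aggregation, WHERE filters rows before.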